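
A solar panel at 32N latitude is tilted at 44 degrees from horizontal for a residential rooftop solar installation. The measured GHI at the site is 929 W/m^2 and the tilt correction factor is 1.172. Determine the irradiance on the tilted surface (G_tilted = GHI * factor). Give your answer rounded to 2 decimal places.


Identify the given values:
  GHI = 929 W/m^2, tilt correction factor = 1.172
Apply the formula G_tilted = GHI * factor:
  G_tilted = 929 * 1.172
  G_tilted = 1088.79 W/m^2

1088.79


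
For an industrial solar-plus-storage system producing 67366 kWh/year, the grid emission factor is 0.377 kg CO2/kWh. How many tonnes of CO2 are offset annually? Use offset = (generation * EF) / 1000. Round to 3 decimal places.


CO2 offset in kg = generation * emission_factor
CO2 offset = 67366 * 0.377 = 25396.98 kg
Convert to tonnes:
  CO2 offset = 25396.98 / 1000 = 25.397 tonnes

25.397


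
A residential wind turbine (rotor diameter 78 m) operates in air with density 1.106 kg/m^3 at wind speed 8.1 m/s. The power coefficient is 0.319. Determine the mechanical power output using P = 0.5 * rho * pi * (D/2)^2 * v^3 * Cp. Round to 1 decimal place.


Step 1 -- Compute swept area:
  A = pi * (D/2)^2 = pi * (78/2)^2 = 4778.36 m^2
Step 2 -- Apply wind power equation:
  P = 0.5 * rho * A * v^3 * Cp
  v^3 = 8.1^3 = 531.441
  P = 0.5 * 1.106 * 4778.36 * 531.441 * 0.319
  P = 447971.1 W

447971.1


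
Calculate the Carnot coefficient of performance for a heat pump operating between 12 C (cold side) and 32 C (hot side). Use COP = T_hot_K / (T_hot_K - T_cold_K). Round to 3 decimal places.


Convert to Kelvin:
  T_hot = 32 + 273.15 = 305.15 K
  T_cold = 12 + 273.15 = 285.15 K
Apply Carnot COP formula:
  COP = T_hot_K / (T_hot_K - T_cold_K) = 305.15 / 20.0
  COP = 15.258

15.258


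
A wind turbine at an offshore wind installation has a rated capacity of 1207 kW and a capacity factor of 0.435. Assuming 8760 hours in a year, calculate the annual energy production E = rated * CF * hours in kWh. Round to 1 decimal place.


Annual energy = rated_kW * capacity_factor * hours_per_year
Given: P_rated = 1207 kW, CF = 0.435, hours = 8760
E = 1207 * 0.435 * 8760
E = 4599394.2 kWh

4599394.2


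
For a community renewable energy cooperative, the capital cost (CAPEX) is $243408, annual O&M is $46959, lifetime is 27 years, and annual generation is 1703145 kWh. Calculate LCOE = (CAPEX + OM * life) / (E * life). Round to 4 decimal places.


Total cost = CAPEX + OM * lifetime = 243408 + 46959 * 27 = 243408 + 1267893 = 1511301
Total generation = annual * lifetime = 1703145 * 27 = 45984915 kWh
LCOE = 1511301 / 45984915
LCOE = 0.0329 $/kWh

0.0329


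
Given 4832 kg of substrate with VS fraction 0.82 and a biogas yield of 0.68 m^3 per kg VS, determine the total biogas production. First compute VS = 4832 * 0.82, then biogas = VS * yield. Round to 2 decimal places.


Compute volatile solids:
  VS = mass * VS_fraction = 4832 * 0.82 = 3962.24 kg
Calculate biogas volume:
  Biogas = VS * specific_yield = 3962.24 * 0.68
  Biogas = 2694.32 m^3

2694.32


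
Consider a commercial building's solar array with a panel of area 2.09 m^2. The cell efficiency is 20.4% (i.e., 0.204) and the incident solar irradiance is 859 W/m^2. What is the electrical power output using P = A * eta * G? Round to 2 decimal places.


Use the solar power formula P = A * eta * G.
Given: A = 2.09 m^2, eta = 0.204, G = 859 W/m^2
P = 2.09 * 0.204 * 859
P = 366.24 W

366.24


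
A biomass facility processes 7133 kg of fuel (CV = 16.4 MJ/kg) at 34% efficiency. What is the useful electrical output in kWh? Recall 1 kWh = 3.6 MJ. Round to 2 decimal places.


Total energy = mass * CV = 7133 * 16.4 = 116981.2 MJ
Useful energy = total * eta = 116981.2 * 0.34 = 39773.61 MJ
Convert to kWh: 39773.61 / 3.6
Useful energy = 11048.22 kWh

11048.22


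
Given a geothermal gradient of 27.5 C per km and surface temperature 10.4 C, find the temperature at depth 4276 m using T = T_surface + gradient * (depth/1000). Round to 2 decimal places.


Convert depth to km: 4276 / 1000 = 4.276 km
Temperature increase = gradient * depth_km = 27.5 * 4.276 = 117.59 C
Temperature at depth = T_surface + delta_T = 10.4 + 117.59
T = 127.99 C

127.99


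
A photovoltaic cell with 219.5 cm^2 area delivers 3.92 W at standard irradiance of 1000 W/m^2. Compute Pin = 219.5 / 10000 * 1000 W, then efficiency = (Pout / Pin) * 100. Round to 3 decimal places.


First compute the input power:
  Pin = area_cm2 / 10000 * G = 219.5 / 10000 * 1000 = 21.95 W
Then compute efficiency:
  Efficiency = (Pout / Pin) * 100 = (3.92 / 21.95) * 100
  Efficiency = 17.859%

17.859


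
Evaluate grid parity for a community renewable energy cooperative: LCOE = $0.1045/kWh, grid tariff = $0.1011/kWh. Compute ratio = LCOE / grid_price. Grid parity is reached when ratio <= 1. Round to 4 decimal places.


Compare LCOE to grid price:
  LCOE = $0.1045/kWh, Grid price = $0.1011/kWh
  Ratio = LCOE / grid_price = 0.1045 / 0.1011 = 1.0336
  Grid parity achieved (ratio <= 1)? no

1.0336


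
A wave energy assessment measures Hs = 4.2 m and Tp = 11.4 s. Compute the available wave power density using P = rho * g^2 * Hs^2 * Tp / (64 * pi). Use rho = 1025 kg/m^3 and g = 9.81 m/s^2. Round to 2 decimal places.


Apply wave power formula:
  g^2 = 9.81^2 = 96.2361
  Hs^2 = 4.2^2 = 17.64
  Numerator = rho * g^2 * Hs^2 * Tp = 1025 * 96.2361 * 17.64 * 11.4 = 19836512.13
  Denominator = 64 * pi = 201.0619
  P = 19836512.13 / 201.0619 = 98658.72 W/m

98658.72


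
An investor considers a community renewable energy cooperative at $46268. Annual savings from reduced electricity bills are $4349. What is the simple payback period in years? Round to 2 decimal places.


Simple payback period = initial cost / annual savings
Payback = 46268 / 4349
Payback = 10.64 years

10.64


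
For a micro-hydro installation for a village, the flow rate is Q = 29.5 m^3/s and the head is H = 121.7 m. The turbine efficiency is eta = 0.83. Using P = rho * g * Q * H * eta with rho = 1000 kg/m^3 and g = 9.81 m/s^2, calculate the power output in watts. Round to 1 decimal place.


Apply the hydropower formula P = rho * g * Q * H * eta
rho * g = 1000 * 9.81 = 9810.0
P = 9810.0 * 29.5 * 121.7 * 0.83
P = 29232078.3 W

29232078.3


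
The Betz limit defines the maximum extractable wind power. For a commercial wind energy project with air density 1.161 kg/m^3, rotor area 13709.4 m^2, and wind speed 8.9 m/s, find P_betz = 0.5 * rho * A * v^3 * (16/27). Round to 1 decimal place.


The Betz coefficient Cp_max = 16/27 = 0.5926
v^3 = 8.9^3 = 704.969
P_betz = 0.5 * rho * A * v^3 * Cp_max
P_betz = 0.5 * 1.161 * 13709.4 * 704.969 * 0.5926
P_betz = 3324657.5 W

3324657.5


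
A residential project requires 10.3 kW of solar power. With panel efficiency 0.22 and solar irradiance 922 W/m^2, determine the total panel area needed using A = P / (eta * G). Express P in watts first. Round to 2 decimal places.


Convert target power to watts: P = 10.3 * 1000 = 10300.0 W
Compute denominator: eta * G = 0.22 * 922 = 202.84
Required area A = P / (eta * G) = 10300.0 / 202.84
A = 50.78 m^2

50.78


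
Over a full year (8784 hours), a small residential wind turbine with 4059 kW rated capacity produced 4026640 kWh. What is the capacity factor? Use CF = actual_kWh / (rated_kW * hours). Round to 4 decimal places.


Capacity factor = actual output / maximum possible output
Maximum possible = rated * hours = 4059 * 8784 = 35654256 kWh
CF = 4026640 / 35654256
CF = 0.1129

0.1129


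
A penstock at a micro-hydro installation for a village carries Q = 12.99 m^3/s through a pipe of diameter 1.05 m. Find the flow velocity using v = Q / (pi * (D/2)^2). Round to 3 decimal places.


Compute pipe cross-sectional area:
  A = pi * (D/2)^2 = pi * (1.05/2)^2 = 0.8659 m^2
Calculate velocity:
  v = Q / A = 12.99 / 0.8659
  v = 15.002 m/s

15.002


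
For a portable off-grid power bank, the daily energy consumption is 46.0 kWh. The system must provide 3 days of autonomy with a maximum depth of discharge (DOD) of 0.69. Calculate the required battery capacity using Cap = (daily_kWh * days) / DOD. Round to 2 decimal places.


Total energy needed = daily * days = 46.0 * 3 = 138.0 kWh
Account for depth of discharge:
  Cap = total_energy / DOD = 138.0 / 0.69
  Cap = 200.00 kWh

200.00


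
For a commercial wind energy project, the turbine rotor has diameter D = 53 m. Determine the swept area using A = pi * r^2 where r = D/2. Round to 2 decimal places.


Compute the rotor radius:
  r = D / 2 = 53 / 2 = 26.5 m
Calculate swept area:
  A = pi * r^2 = pi * 26.5^2
  A = 2206.18 m^2

2206.18


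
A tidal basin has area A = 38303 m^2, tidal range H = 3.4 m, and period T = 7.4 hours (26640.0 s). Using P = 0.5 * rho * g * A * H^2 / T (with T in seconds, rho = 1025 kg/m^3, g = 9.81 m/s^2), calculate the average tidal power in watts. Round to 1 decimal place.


Convert period to seconds: T = 7.4 * 3600 = 26640.0 s
H^2 = 3.4^2 = 11.56
P = 0.5 * rho * g * A * H^2 / T
P = 0.5 * 1025 * 9.81 * 38303 * 11.56 / 26640.0
P = 83564.0 W

83564.0


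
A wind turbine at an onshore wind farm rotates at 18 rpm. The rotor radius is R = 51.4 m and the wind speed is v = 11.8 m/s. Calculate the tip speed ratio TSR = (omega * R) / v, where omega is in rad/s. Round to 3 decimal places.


Convert rotational speed to rad/s:
  omega = 18 * 2 * pi / 60 = 1.885 rad/s
Compute tip speed:
  v_tip = omega * R = 1.885 * 51.4 = 96.887 m/s
Tip speed ratio:
  TSR = v_tip / v_wind = 96.887 / 11.8 = 8.211

8.211


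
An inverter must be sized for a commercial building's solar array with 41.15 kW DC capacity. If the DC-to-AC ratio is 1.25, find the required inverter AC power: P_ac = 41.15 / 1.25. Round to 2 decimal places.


The inverter AC capacity is determined by the DC/AC ratio.
Given: P_dc = 41.15 kW, DC/AC ratio = 1.25
P_ac = P_dc / ratio = 41.15 / 1.25
P_ac = 32.92 kW

32.92


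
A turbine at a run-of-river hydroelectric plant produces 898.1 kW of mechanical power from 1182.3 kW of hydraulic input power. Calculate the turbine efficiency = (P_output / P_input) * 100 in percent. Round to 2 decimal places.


Turbine efficiency = (output power / input power) * 100
eta = (898.1 / 1182.3) * 100
eta = 75.96%

75.96


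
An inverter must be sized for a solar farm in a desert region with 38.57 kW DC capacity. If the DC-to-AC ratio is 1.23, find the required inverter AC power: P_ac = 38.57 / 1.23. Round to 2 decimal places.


The inverter AC capacity is determined by the DC/AC ratio.
Given: P_dc = 38.57 kW, DC/AC ratio = 1.23
P_ac = P_dc / ratio = 38.57 / 1.23
P_ac = 31.36 kW

31.36


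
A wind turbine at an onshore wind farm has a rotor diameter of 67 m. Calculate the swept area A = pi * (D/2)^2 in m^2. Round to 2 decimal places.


Compute the rotor radius:
  r = D / 2 = 67 / 2 = 33.5 m
Calculate swept area:
  A = pi * r^2 = pi * 33.5^2
  A = 3525.65 m^2

3525.65


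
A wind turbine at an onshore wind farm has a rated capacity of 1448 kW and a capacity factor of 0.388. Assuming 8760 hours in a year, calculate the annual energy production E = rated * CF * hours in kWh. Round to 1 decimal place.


Annual energy = rated_kW * capacity_factor * hours_per_year
Given: P_rated = 1448 kW, CF = 0.388, hours = 8760
E = 1448 * 0.388 * 8760
E = 4921578.2 kWh

4921578.2


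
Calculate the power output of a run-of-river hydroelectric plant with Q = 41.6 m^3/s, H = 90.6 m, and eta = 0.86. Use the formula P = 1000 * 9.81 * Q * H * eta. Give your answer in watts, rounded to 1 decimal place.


Apply the hydropower formula P = rho * g * Q * H * eta
rho * g = 1000 * 9.81 = 9810.0
P = 9810.0 * 41.6 * 90.6 * 0.86
P = 31797207.9 W

31797207.9


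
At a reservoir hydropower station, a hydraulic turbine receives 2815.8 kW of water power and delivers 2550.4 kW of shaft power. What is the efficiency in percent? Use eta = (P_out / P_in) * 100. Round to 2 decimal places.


Turbine efficiency = (output power / input power) * 100
eta = (2550.4 / 2815.8) * 100
eta = 90.57%

90.57


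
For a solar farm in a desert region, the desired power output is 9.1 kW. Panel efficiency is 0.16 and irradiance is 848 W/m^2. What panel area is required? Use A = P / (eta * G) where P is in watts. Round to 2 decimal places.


Convert target power to watts: P = 9.1 * 1000 = 9100.0 W
Compute denominator: eta * G = 0.16 * 848 = 135.68
Required area A = P / (eta * G) = 9100.0 / 135.68
A = 67.07 m^2

67.07


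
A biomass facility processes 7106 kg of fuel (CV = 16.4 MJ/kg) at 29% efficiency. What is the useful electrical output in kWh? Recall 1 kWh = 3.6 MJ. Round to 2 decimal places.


Total energy = mass * CV = 7106 * 16.4 = 116538.4 MJ
Useful energy = total * eta = 116538.4 * 0.29 = 33796.14 MJ
Convert to kWh: 33796.14 / 3.6
Useful energy = 9387.82 kWh

9387.82


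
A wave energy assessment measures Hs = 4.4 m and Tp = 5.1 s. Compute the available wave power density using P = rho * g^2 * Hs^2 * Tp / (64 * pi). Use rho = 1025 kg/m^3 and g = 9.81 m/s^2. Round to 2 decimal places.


Apply wave power formula:
  g^2 = 9.81^2 = 96.2361
  Hs^2 = 4.4^2 = 19.36
  Numerator = rho * g^2 * Hs^2 * Tp = 1025 * 96.2361 * 19.36 * 5.1 = 9739516.76
  Denominator = 64 * pi = 201.0619
  P = 9739516.76 / 201.0619 = 48440.38 W/m

48440.38


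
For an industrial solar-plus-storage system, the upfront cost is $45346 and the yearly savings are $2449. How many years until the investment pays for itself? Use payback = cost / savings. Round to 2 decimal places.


Simple payback period = initial cost / annual savings
Payback = 45346 / 2449
Payback = 18.52 years

18.52


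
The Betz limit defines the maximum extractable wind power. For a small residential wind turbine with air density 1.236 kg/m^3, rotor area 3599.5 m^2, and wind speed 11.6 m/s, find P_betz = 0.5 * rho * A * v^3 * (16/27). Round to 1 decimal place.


The Betz coefficient Cp_max = 16/27 = 0.5926
v^3 = 11.6^3 = 1560.896
P_betz = 0.5 * rho * A * v^3 * Cp_max
P_betz = 0.5 * 1.236 * 3599.5 * 1560.896 * 0.5926
P_betz = 2057599.5 W

2057599.5


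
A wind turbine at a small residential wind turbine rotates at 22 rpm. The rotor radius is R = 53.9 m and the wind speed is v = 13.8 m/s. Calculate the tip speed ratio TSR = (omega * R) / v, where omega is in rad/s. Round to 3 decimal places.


Convert rotational speed to rad/s:
  omega = 22 * 2 * pi / 60 = 2.3038 rad/s
Compute tip speed:
  v_tip = omega * R = 2.3038 * 53.9 = 124.177 m/s
Tip speed ratio:
  TSR = v_tip / v_wind = 124.177 / 13.8 = 8.998

8.998


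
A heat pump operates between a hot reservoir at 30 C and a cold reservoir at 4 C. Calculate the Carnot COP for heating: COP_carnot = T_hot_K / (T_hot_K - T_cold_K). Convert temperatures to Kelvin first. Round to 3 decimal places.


Convert to Kelvin:
  T_hot = 30 + 273.15 = 303.15 K
  T_cold = 4 + 273.15 = 277.15 K
Apply Carnot COP formula:
  COP = T_hot_K / (T_hot_K - T_cold_K) = 303.15 / 26.0
  COP = 11.660

11.660


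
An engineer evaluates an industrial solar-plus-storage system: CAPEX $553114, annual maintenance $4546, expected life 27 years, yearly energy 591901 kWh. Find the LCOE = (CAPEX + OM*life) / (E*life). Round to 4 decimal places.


Total cost = CAPEX + OM * lifetime = 553114 + 4546 * 27 = 553114 + 122742 = 675856
Total generation = annual * lifetime = 591901 * 27 = 15981327 kWh
LCOE = 675856 / 15981327
LCOE = 0.0423 $/kWh

0.0423


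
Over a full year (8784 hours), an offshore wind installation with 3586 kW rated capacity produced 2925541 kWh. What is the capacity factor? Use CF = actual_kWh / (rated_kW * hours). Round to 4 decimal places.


Capacity factor = actual output / maximum possible output
Maximum possible = rated * hours = 3586 * 8784 = 31499424 kWh
CF = 2925541 / 31499424
CF = 0.0929

0.0929


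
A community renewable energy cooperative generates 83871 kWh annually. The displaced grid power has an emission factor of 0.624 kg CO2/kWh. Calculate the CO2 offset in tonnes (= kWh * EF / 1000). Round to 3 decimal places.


CO2 offset in kg = generation * emission_factor
CO2 offset = 83871 * 0.624 = 52335.5 kg
Convert to tonnes:
  CO2 offset = 52335.5 / 1000 = 52.336 tonnes

52.336


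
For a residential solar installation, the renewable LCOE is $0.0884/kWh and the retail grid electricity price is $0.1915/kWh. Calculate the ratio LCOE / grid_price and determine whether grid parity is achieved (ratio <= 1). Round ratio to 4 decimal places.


Compare LCOE to grid price:
  LCOE = $0.0884/kWh, Grid price = $0.1915/kWh
  Ratio = LCOE / grid_price = 0.0884 / 0.1915 = 0.4616
  Grid parity achieved (ratio <= 1)? yes

0.4616


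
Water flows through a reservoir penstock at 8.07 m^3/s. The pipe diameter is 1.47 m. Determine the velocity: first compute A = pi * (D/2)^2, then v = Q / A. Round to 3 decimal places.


Compute pipe cross-sectional area:
  A = pi * (D/2)^2 = pi * (1.47/2)^2 = 1.6972 m^2
Calculate velocity:
  v = Q / A = 8.07 / 1.6972
  v = 4.755 m/s

4.755


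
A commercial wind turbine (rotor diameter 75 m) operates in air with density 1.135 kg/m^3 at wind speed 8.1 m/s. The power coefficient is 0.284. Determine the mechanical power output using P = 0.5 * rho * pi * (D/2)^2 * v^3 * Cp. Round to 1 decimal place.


Step 1 -- Compute swept area:
  A = pi * (D/2)^2 = pi * (75/2)^2 = 4417.86 m^2
Step 2 -- Apply wind power equation:
  P = 0.5 * rho * A * v^3 * Cp
  v^3 = 8.1^3 = 531.441
  P = 0.5 * 1.135 * 4417.86 * 531.441 * 0.284
  P = 378400.5 W

378400.5


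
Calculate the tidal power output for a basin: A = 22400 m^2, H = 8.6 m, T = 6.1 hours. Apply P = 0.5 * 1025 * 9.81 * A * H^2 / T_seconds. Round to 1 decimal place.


Convert period to seconds: T = 6.1 * 3600 = 21960.0 s
H^2 = 8.6^2 = 73.96
P = 0.5 * rho * g * A * H^2 / T
P = 0.5 * 1025 * 9.81 * 22400 * 73.96 / 21960.0
P = 379293.6 W

379293.6


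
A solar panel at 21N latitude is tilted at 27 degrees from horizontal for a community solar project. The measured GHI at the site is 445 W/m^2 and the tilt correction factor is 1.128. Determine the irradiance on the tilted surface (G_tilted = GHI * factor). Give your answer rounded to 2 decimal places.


Identify the given values:
  GHI = 445 W/m^2, tilt correction factor = 1.128
Apply the formula G_tilted = GHI * factor:
  G_tilted = 445 * 1.128
  G_tilted = 501.96 W/m^2

501.96


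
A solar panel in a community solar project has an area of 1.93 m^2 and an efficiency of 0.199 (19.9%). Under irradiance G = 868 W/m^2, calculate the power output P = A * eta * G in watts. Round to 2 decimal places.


Use the solar power formula P = A * eta * G.
Given: A = 1.93 m^2, eta = 0.199, G = 868 W/m^2
P = 1.93 * 0.199 * 868
P = 333.37 W

333.37


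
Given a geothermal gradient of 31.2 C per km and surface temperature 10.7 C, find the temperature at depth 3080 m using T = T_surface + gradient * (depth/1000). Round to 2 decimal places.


Convert depth to km: 3080 / 1000 = 3.08 km
Temperature increase = gradient * depth_km = 31.2 * 3.08 = 96.1 C
Temperature at depth = T_surface + delta_T = 10.7 + 96.1
T = 106.80 C

106.80


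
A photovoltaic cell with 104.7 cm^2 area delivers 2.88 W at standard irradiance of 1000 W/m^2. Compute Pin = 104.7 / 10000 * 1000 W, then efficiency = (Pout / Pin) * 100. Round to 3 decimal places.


First compute the input power:
  Pin = area_cm2 / 10000 * G = 104.7 / 10000 * 1000 = 10.47 W
Then compute efficiency:
  Efficiency = (Pout / Pin) * 100 = (2.88 / 10.47) * 100
  Efficiency = 27.507%

27.507


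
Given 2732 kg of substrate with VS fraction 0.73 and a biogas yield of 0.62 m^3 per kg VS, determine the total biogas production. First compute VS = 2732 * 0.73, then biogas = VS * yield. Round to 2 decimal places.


Compute volatile solids:
  VS = mass * VS_fraction = 2732 * 0.73 = 1994.36 kg
Calculate biogas volume:
  Biogas = VS * specific_yield = 1994.36 * 0.62
  Biogas = 1236.50 m^3

1236.50


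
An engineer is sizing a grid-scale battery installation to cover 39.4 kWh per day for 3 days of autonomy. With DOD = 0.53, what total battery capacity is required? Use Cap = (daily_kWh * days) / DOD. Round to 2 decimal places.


Total energy needed = daily * days = 39.4 * 3 = 118.2 kWh
Account for depth of discharge:
  Cap = total_energy / DOD = 118.2 / 0.53
  Cap = 223.02 kWh

223.02


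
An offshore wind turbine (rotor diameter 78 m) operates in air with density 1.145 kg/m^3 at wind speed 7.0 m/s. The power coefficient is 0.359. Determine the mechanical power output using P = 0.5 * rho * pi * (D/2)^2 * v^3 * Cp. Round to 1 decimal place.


Step 1 -- Compute swept area:
  A = pi * (D/2)^2 = pi * (78/2)^2 = 4778.36 m^2
Step 2 -- Apply wind power equation:
  P = 0.5 * rho * A * v^3 * Cp
  v^3 = 7.0^3 = 343.0
  P = 0.5 * 1.145 * 4778.36 * 343.0 * 0.359
  P = 336855.1 W

336855.1


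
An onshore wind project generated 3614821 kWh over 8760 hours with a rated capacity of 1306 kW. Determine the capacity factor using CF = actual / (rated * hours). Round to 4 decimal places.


Capacity factor = actual output / maximum possible output
Maximum possible = rated * hours = 1306 * 8760 = 11440560 kWh
CF = 3614821 / 11440560
CF = 0.3160

0.3160


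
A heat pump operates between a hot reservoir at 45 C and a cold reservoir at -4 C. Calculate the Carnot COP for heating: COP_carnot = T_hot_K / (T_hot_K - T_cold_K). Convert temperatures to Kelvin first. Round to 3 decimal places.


Convert to Kelvin:
  T_hot = 45 + 273.15 = 318.15 K
  T_cold = -4 + 273.15 = 269.15 K
Apply Carnot COP formula:
  COP = T_hot_K / (T_hot_K - T_cold_K) = 318.15 / 49.0
  COP = 6.493

6.493


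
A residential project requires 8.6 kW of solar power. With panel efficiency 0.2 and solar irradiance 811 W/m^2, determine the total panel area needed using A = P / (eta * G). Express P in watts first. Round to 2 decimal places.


Convert target power to watts: P = 8.6 * 1000 = 8600.0 W
Compute denominator: eta * G = 0.2 * 811 = 162.2
Required area A = P / (eta * G) = 8600.0 / 162.2
A = 53.02 m^2

53.02


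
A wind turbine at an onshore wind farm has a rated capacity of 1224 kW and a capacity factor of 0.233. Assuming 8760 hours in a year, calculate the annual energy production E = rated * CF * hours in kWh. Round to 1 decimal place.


Annual energy = rated_kW * capacity_factor * hours_per_year
Given: P_rated = 1224 kW, CF = 0.233, hours = 8760
E = 1224 * 0.233 * 8760
E = 2498281.9 kWh

2498281.9


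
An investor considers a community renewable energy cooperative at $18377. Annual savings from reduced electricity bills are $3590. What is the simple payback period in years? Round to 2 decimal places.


Simple payback period = initial cost / annual savings
Payback = 18377 / 3590
Payback = 5.12 years

5.12


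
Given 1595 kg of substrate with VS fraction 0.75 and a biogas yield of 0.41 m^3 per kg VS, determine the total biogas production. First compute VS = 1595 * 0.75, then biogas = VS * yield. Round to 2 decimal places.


Compute volatile solids:
  VS = mass * VS_fraction = 1595 * 0.75 = 1196.25 kg
Calculate biogas volume:
  Biogas = VS * specific_yield = 1196.25 * 0.41
  Biogas = 490.46 m^3

490.46


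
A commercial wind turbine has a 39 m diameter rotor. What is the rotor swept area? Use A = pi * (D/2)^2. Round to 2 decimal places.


Compute the rotor radius:
  r = D / 2 = 39 / 2 = 19.5 m
Calculate swept area:
  A = pi * r^2 = pi * 19.5^2
  A = 1194.59 m^2

1194.59


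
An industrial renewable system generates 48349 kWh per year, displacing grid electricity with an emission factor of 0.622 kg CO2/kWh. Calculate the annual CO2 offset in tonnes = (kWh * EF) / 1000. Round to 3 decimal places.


CO2 offset in kg = generation * emission_factor
CO2 offset = 48349 * 0.622 = 30073.08 kg
Convert to tonnes:
  CO2 offset = 30073.08 / 1000 = 30.073 tonnes

30.073


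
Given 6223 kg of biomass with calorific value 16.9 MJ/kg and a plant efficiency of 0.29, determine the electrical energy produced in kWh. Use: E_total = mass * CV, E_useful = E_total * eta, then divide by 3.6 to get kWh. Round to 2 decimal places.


Total energy = mass * CV = 6223 * 16.9 = 105168.7 MJ
Useful energy = total * eta = 105168.7 * 0.29 = 30498.92 MJ
Convert to kWh: 30498.92 / 3.6
Useful energy = 8471.92 kWh

8471.92


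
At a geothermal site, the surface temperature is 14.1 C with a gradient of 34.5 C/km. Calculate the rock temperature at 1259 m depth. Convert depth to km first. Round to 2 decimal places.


Convert depth to km: 1259 / 1000 = 1.259 km
Temperature increase = gradient * depth_km = 34.5 * 1.259 = 43.44 C
Temperature at depth = T_surface + delta_T = 14.1 + 43.44
T = 57.54 C

57.54


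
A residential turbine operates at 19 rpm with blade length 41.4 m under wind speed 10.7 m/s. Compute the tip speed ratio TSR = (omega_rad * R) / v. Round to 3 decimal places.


Convert rotational speed to rad/s:
  omega = 19 * 2 * pi / 60 = 1.9897 rad/s
Compute tip speed:
  v_tip = omega * R = 1.9897 * 41.4 = 82.373 m/s
Tip speed ratio:
  TSR = v_tip / v_wind = 82.373 / 10.7 = 7.698

7.698


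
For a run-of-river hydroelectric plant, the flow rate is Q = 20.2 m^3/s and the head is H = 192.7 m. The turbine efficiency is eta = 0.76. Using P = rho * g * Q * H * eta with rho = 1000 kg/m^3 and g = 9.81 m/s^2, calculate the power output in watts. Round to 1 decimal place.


Apply the hydropower formula P = rho * g * Q * H * eta
rho * g = 1000 * 9.81 = 9810.0
P = 9810.0 * 20.2 * 192.7 * 0.76
P = 29021221.2 W

29021221.2


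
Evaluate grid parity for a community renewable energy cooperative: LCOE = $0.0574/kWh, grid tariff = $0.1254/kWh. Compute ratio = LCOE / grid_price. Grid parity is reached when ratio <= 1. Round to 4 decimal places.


Compare LCOE to grid price:
  LCOE = $0.0574/kWh, Grid price = $0.1254/kWh
  Ratio = LCOE / grid_price = 0.0574 / 0.1254 = 0.4577
  Grid parity achieved (ratio <= 1)? yes

0.4577


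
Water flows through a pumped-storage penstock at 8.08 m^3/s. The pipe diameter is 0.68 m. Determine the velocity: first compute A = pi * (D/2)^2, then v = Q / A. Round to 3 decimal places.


Compute pipe cross-sectional area:
  A = pi * (D/2)^2 = pi * (0.68/2)^2 = 0.3632 m^2
Calculate velocity:
  v = Q / A = 8.08 / 0.3632
  v = 22.249 m/s

22.249


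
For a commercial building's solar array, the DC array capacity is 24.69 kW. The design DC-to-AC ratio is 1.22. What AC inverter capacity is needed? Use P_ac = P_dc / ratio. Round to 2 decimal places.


The inverter AC capacity is determined by the DC/AC ratio.
Given: P_dc = 24.69 kW, DC/AC ratio = 1.22
P_ac = P_dc / ratio = 24.69 / 1.22
P_ac = 20.24 kW

20.24


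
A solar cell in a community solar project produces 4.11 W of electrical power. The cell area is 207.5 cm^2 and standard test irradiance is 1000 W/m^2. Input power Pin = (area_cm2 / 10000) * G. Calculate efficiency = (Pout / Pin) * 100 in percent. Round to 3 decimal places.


First compute the input power:
  Pin = area_cm2 / 10000 * G = 207.5 / 10000 * 1000 = 20.75 W
Then compute efficiency:
  Efficiency = (Pout / Pin) * 100 = (4.11 / 20.75) * 100
  Efficiency = 19.807%

19.807


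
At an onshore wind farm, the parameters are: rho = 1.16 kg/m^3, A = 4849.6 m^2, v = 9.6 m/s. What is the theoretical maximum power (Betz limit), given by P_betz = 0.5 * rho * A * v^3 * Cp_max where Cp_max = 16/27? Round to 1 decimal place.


The Betz coefficient Cp_max = 16/27 = 0.5926
v^3 = 9.6^3 = 884.736
P_betz = 0.5 * rho * A * v^3 * Cp_max
P_betz = 0.5 * 1.16 * 4849.6 * 884.736 * 0.5926
P_betz = 1474700.5 W

1474700.5


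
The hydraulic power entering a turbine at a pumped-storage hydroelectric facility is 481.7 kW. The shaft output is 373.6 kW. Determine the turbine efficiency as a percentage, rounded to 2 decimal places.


Turbine efficiency = (output power / input power) * 100
eta = (373.6 / 481.7) * 100
eta = 77.56%

77.56


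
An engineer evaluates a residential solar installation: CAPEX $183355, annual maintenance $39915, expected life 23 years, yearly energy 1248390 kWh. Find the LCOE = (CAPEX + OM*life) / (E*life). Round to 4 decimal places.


Total cost = CAPEX + OM * lifetime = 183355 + 39915 * 23 = 183355 + 918045 = 1101400
Total generation = annual * lifetime = 1248390 * 23 = 28712970 kWh
LCOE = 1101400 / 28712970
LCOE = 0.0384 $/kWh

0.0384


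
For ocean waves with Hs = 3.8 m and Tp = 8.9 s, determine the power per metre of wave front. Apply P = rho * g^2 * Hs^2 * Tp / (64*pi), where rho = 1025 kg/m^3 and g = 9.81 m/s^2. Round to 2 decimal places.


Apply wave power formula:
  g^2 = 9.81^2 = 96.2361
  Hs^2 = 3.8^2 = 14.44
  Numerator = rho * g^2 * Hs^2 * Tp = 1025 * 96.2361 * 14.44 * 8.9 = 12677075.59
  Denominator = 64 * pi = 201.0619
  P = 12677075.59 / 201.0619 = 63050.60 W/m

63050.60


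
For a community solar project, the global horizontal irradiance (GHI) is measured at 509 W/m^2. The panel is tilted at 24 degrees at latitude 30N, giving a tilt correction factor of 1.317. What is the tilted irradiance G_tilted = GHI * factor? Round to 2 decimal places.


Identify the given values:
  GHI = 509 W/m^2, tilt correction factor = 1.317
Apply the formula G_tilted = GHI * factor:
  G_tilted = 509 * 1.317
  G_tilted = 670.35 W/m^2

670.35


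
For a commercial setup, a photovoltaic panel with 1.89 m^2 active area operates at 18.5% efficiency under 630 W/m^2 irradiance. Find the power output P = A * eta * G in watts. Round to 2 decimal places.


Use the solar power formula P = A * eta * G.
Given: A = 1.89 m^2, eta = 0.185, G = 630 W/m^2
P = 1.89 * 0.185 * 630
P = 220.28 W

220.28


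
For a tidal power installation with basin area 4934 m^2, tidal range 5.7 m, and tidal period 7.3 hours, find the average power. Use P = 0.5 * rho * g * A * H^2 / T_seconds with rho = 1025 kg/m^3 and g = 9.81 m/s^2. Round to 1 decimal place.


Convert period to seconds: T = 7.3 * 3600 = 26280.0 s
H^2 = 5.7^2 = 32.49
P = 0.5 * rho * g * A * H^2 / T
P = 0.5 * 1025 * 9.81 * 4934 * 32.49 / 26280.0
P = 30668.1 W

30668.1


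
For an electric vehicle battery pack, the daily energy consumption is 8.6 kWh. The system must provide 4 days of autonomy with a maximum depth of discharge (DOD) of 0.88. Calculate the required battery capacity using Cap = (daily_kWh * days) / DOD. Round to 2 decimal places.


Total energy needed = daily * days = 8.6 * 4 = 34.4 kWh
Account for depth of discharge:
  Cap = total_energy / DOD = 34.4 / 0.88
  Cap = 39.09 kWh

39.09


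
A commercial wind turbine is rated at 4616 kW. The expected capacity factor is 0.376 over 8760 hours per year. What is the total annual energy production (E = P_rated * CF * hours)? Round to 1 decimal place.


Annual energy = rated_kW * capacity_factor * hours_per_year
Given: P_rated = 4616 kW, CF = 0.376, hours = 8760
E = 4616 * 0.376 * 8760
E = 15203996.2 kWh

15203996.2


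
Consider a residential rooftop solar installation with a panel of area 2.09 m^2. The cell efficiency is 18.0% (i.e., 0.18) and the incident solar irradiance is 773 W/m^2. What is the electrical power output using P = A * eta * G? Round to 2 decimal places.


Use the solar power formula P = A * eta * G.
Given: A = 2.09 m^2, eta = 0.18, G = 773 W/m^2
P = 2.09 * 0.18 * 773
P = 290.80 W

290.80


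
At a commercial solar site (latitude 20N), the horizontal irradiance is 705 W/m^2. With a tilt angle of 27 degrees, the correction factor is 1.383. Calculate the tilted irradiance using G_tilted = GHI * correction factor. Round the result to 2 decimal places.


Identify the given values:
  GHI = 705 W/m^2, tilt correction factor = 1.383
Apply the formula G_tilted = GHI * factor:
  G_tilted = 705 * 1.383
  G_tilted = 975.02 W/m^2

975.02


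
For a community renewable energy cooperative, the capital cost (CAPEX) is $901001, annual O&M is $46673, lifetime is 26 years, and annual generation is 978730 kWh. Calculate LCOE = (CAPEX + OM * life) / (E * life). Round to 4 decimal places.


Total cost = CAPEX + OM * lifetime = 901001 + 46673 * 26 = 901001 + 1213498 = 2114499
Total generation = annual * lifetime = 978730 * 26 = 25446980 kWh
LCOE = 2114499 / 25446980
LCOE = 0.0831 $/kWh

0.0831


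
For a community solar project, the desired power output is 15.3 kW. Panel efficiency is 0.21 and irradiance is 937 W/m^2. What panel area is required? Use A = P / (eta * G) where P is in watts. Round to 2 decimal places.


Convert target power to watts: P = 15.3 * 1000 = 15300.0 W
Compute denominator: eta * G = 0.21 * 937 = 196.77
Required area A = P / (eta * G) = 15300.0 / 196.77
A = 77.76 m^2

77.76


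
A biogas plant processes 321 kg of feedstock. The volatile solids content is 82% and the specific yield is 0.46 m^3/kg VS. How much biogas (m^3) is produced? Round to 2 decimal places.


Compute volatile solids:
  VS = mass * VS_fraction = 321 * 0.82 = 263.22 kg
Calculate biogas volume:
  Biogas = VS * specific_yield = 263.22 * 0.46
  Biogas = 121.08 m^3

121.08


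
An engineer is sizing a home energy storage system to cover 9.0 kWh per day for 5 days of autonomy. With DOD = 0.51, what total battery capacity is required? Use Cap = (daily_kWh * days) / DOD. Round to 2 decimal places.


Total energy needed = daily * days = 9.0 * 5 = 45.0 kWh
Account for depth of discharge:
  Cap = total_energy / DOD = 45.0 / 0.51
  Cap = 88.24 kWh

88.24


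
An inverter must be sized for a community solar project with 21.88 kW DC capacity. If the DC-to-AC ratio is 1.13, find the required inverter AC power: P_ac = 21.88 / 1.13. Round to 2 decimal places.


The inverter AC capacity is determined by the DC/AC ratio.
Given: P_dc = 21.88 kW, DC/AC ratio = 1.13
P_ac = P_dc / ratio = 21.88 / 1.13
P_ac = 19.36 kW

19.36


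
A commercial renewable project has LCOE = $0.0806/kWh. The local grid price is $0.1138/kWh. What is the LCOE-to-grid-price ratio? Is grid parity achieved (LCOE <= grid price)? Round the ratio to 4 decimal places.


Compare LCOE to grid price:
  LCOE = $0.0806/kWh, Grid price = $0.1138/kWh
  Ratio = LCOE / grid_price = 0.0806 / 0.1138 = 0.7083
  Grid parity achieved (ratio <= 1)? yes

0.7083


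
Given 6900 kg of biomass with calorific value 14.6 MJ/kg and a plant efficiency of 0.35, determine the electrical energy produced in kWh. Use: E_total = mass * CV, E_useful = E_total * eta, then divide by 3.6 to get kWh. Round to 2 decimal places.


Total energy = mass * CV = 6900 * 14.6 = 100740.0 MJ
Useful energy = total * eta = 100740.0 * 0.35 = 35259.0 MJ
Convert to kWh: 35259.0 / 3.6
Useful energy = 9794.17 kWh

9794.17


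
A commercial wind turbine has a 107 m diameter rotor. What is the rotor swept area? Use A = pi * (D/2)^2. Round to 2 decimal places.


Compute the rotor radius:
  r = D / 2 = 107 / 2 = 53.5 m
Calculate swept area:
  A = pi * r^2 = pi * 53.5^2
  A = 8992.02 m^2

8992.02


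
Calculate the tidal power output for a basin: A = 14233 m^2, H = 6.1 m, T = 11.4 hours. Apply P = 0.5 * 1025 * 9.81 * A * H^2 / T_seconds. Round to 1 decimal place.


Convert period to seconds: T = 11.4 * 3600 = 41040.0 s
H^2 = 6.1^2 = 37.21
P = 0.5 * rho * g * A * H^2 / T
P = 0.5 * 1025 * 9.81 * 14233 * 37.21 / 41040.0
P = 64880.1 W

64880.1


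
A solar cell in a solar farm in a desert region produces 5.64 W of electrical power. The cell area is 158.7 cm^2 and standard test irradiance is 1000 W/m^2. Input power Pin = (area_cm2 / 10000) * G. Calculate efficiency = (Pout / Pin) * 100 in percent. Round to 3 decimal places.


First compute the input power:
  Pin = area_cm2 / 10000 * G = 158.7 / 10000 * 1000 = 15.87 W
Then compute efficiency:
  Efficiency = (Pout / Pin) * 100 = (5.64 / 15.87) * 100
  Efficiency = 35.539%

35.539


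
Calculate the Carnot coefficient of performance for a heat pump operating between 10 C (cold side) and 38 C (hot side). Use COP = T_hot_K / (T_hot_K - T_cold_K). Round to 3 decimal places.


Convert to Kelvin:
  T_hot = 38 + 273.15 = 311.15 K
  T_cold = 10 + 273.15 = 283.15 K
Apply Carnot COP formula:
  COP = T_hot_K / (T_hot_K - T_cold_K) = 311.15 / 28.0
  COP = 11.113

11.113


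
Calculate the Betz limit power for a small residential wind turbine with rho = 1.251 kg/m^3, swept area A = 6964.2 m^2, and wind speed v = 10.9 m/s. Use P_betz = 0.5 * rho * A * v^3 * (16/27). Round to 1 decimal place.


The Betz coefficient Cp_max = 16/27 = 0.5926
v^3 = 10.9^3 = 1295.029
P_betz = 0.5 * rho * A * v^3 * Cp_max
P_betz = 0.5 * 1.251 * 6964.2 * 1295.029 * 0.5926
P_betz = 3342983.7 W

3342983.7


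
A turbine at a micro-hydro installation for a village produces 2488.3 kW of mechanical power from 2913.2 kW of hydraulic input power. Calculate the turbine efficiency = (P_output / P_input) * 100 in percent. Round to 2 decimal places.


Turbine efficiency = (output power / input power) * 100
eta = (2488.3 / 2913.2) * 100
eta = 85.41%

85.41


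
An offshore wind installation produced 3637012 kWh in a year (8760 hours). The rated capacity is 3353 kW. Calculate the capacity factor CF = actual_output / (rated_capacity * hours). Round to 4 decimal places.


Capacity factor = actual output / maximum possible output
Maximum possible = rated * hours = 3353 * 8760 = 29372280 kWh
CF = 3637012 / 29372280
CF = 0.1238

0.1238


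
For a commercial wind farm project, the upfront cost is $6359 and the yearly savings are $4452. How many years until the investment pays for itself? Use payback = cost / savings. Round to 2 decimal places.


Simple payback period = initial cost / annual savings
Payback = 6359 / 4452
Payback = 1.43 years

1.43


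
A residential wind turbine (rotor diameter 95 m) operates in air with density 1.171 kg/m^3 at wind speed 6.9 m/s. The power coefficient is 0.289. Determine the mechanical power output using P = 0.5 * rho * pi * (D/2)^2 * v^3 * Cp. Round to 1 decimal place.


Step 1 -- Compute swept area:
  A = pi * (D/2)^2 = pi * (95/2)^2 = 7088.22 m^2
Step 2 -- Apply wind power equation:
  P = 0.5 * rho * A * v^3 * Cp
  v^3 = 6.9^3 = 328.509
  P = 0.5 * 1.171 * 7088.22 * 328.509 * 0.289
  P = 394011.7 W

394011.7


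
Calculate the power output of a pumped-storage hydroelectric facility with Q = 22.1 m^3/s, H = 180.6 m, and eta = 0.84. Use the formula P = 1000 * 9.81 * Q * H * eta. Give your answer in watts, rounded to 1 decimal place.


Apply the hydropower formula P = rho * g * Q * H * eta
rho * g = 1000 * 9.81 = 9810.0
P = 9810.0 * 22.1 * 180.6 * 0.84
P = 32889578.9 W

32889578.9


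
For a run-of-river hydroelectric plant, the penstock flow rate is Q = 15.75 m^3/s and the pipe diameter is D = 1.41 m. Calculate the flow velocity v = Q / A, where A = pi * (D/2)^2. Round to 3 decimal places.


Compute pipe cross-sectional area:
  A = pi * (D/2)^2 = pi * (1.41/2)^2 = 1.5615 m^2
Calculate velocity:
  v = Q / A = 15.75 / 1.5615
  v = 10.087 m/s

10.087


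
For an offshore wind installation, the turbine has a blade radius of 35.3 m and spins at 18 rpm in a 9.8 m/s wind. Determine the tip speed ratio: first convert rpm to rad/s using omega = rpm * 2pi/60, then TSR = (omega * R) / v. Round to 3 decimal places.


Convert rotational speed to rad/s:
  omega = 18 * 2 * pi / 60 = 1.885 rad/s
Compute tip speed:
  v_tip = omega * R = 1.885 * 35.3 = 66.539 m/s
Tip speed ratio:
  TSR = v_tip / v_wind = 66.539 / 9.8 = 6.790

6.790


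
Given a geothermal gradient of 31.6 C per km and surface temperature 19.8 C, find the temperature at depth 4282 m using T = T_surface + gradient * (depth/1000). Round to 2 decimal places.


Convert depth to km: 4282 / 1000 = 4.282 km
Temperature increase = gradient * depth_km = 31.6 * 4.282 = 135.31 C
Temperature at depth = T_surface + delta_T = 19.8 + 135.31
T = 155.11 C

155.11


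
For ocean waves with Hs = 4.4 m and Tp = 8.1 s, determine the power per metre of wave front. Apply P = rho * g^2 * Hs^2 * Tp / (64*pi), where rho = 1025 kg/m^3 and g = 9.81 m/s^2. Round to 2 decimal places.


Apply wave power formula:
  g^2 = 9.81^2 = 96.2361
  Hs^2 = 4.4^2 = 19.36
  Numerator = rho * g^2 * Hs^2 * Tp = 1025 * 96.2361 * 19.36 * 8.1 = 15468644.26
  Denominator = 64 * pi = 201.0619
  P = 15468644.26 / 201.0619 = 76934.72 W/m

76934.72
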